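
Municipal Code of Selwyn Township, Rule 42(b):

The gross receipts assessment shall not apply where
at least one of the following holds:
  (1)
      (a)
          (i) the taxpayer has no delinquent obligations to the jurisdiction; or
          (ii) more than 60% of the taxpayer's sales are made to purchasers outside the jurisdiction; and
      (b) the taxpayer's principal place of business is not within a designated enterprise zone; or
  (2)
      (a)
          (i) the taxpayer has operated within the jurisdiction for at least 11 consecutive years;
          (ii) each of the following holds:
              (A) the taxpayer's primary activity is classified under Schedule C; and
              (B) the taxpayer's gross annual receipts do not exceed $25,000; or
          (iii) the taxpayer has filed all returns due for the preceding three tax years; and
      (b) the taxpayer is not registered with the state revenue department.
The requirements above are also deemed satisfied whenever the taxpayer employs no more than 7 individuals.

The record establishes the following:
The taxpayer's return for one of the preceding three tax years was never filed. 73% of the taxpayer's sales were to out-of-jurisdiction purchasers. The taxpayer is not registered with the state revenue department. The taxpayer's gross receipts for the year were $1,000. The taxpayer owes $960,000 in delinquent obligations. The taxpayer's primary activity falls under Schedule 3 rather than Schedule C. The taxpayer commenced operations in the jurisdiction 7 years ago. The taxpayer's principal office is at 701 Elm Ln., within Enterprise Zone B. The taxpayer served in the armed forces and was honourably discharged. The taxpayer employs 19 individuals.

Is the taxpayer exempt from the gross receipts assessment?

No — not exempt.

(i) no delinquency — not met.
(ii) >60% out-of-jur. sales — met.
(a): F OR T → true.
(b) not (in enterprise zone) — not satisfied.
So (1) is not satisfied (T AND F).
(i) ≥ 11 yrs in jurisdiction — fails.
(A) Schedule C activity — fails.
(B) receipts ≤ $25,000 — met.
(ii) = F AND T = false.
(iii) returns current — fails.
(a): F OR F OR F → false.
(b) not (state-registered) — met.
(2) = F AND T = false.
Overall: F OR F → false.
Exception (≤ 7 employees) — not satisfied.
Result: main false OR exception false → false.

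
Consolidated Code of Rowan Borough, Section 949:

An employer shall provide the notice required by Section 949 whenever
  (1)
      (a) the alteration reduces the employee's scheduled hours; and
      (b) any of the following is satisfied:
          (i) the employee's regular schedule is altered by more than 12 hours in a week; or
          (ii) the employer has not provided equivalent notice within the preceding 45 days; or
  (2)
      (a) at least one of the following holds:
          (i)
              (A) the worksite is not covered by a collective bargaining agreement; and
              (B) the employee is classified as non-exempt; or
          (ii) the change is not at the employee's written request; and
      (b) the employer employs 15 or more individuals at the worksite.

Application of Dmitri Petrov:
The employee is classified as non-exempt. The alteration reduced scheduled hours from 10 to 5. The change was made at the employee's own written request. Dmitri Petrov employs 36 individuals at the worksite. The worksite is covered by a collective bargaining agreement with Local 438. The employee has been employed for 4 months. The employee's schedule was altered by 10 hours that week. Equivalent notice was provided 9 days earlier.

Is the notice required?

No — not required.

(a) hours reduced — holds.
(i) schedule shift > 12h — not satisfied.
(ii) no recent notice — not met.
(b): F OR F → false.
So (1) is not satisfied (T AND F).
(A) no CBA — not satisfied.
(B) non-exempt — met.
(i): F AND T → false.
(ii) not employee-requested — not met.
(a) = F OR F = false.
(b) ≥ 15 at site — met.
So (2) is not satisfied (F AND T).
Overall = F OR F = false.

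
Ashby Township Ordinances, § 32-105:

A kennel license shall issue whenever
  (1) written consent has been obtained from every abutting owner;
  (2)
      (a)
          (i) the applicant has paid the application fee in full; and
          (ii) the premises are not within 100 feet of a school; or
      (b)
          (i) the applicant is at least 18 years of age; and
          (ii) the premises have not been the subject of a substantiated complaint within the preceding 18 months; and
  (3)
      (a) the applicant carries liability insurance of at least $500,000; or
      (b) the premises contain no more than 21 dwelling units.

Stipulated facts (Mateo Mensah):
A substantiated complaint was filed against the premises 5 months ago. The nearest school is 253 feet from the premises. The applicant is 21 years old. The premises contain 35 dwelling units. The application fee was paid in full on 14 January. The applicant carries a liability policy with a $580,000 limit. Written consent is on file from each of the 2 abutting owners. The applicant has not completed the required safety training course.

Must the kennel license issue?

(1) all abutters consent — met.
(i) fee paid — met.
(ii) ≥100 ft from school — satisfied.
(a) = T AND T = true.
(i) age ≥ 18 — met.
(ii) no complaint in 18 mo. — not met.
(b): T AND F → false.
(2): T OR F → true.
(a) insurance ≥ $500,000 — satisfied.
(b) ≤ 21 units — not satisfied.
(3) = T OR F = true.
Overall = T AND T AND T = true.

Yes — granted.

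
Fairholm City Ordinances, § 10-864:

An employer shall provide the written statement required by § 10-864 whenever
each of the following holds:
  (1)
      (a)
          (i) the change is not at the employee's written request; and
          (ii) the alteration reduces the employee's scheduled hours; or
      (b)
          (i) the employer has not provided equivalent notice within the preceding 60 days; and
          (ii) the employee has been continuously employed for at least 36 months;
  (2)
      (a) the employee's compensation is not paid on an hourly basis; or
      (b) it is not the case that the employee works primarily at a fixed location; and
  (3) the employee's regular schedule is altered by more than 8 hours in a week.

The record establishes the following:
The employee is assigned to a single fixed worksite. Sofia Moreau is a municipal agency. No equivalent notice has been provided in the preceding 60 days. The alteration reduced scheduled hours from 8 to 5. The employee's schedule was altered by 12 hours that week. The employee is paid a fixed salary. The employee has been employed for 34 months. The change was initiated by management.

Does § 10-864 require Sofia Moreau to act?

(i) not employee-requested — holds.
(ii) hours reduced — met.
So (a) is satisfied (T AND T).
(i) no recent notice — satisfied.
(ii) tenure ≥ 36 mo. — not met.
(b) = T AND F = false.
(1): T OR F → true.
(a) not (hourly-paid) — holds.
(b) not (fixed location) — fails.
(2): T OR F → true.
(3) schedule shift > 8h — satisfied.
So Overall is satisfied (T AND T AND T).

Yes — required.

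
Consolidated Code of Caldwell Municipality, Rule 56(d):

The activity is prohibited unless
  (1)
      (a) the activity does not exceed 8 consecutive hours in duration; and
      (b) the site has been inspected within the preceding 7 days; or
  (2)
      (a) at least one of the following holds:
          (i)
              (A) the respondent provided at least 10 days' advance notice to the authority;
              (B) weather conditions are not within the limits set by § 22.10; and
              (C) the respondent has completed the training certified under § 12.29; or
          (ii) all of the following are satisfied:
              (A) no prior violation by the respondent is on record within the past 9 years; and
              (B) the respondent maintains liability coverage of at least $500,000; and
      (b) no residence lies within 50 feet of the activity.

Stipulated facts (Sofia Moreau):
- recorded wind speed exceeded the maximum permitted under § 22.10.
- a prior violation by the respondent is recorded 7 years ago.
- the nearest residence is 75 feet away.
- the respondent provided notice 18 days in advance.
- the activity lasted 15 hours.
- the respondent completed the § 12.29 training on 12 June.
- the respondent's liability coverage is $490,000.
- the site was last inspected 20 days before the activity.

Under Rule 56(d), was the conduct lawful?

(a) ≤ 8 hrs duration — not satisfied.
(b) site inspected — fails.
(1): F AND F → false.
(A) ≥10 days' notice — satisfied.
(B) not (weather ok) — holds.
(C) training certified — met.
(i) = T AND T AND T = true.
(A) no prior violation — not satisfied.
(B) coverage ≥ $500,000 — not met.
So (ii) is not satisfied (F AND F).
(a): T OR F → true.
(b) no residence in 50 ft — satisfied.
So (2) is satisfied (T AND T).
So Overall is satisfied (F OR T).

Yes — lawful.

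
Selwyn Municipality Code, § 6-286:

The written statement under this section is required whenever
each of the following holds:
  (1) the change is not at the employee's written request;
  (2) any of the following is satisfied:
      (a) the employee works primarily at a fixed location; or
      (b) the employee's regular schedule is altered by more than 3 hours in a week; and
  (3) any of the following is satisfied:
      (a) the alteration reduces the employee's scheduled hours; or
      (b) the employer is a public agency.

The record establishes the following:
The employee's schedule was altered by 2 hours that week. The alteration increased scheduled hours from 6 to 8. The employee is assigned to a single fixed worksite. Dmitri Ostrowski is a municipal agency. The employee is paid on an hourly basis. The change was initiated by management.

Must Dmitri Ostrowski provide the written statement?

(1) not employee-requested — holds.
(a) fixed location — holds.
(b) schedule shift > 3h — not met.
So (2) is satisfied (T OR F).
(a) hours reduced — fails.
(b) public agency — met.
(3): F OR T → true.
Overall = T AND T AND T = true.

Yes — required.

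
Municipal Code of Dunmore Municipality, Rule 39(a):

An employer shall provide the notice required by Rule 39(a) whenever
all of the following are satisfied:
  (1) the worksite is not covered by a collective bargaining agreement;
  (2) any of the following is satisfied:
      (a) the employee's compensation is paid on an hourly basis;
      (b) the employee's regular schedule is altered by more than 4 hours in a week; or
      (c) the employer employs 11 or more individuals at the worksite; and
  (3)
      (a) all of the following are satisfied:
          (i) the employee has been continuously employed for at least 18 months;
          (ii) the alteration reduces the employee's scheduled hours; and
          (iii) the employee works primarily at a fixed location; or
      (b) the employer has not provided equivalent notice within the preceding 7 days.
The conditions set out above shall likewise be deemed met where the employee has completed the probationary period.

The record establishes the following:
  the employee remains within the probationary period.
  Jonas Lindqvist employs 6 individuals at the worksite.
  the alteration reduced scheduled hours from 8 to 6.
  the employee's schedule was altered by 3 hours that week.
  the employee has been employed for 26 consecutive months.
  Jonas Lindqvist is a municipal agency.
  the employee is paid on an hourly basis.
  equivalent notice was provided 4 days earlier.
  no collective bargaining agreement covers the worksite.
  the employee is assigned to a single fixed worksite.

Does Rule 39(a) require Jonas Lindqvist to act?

Yes — required.

(1) no CBA — met.
(a) hourly-paid — holds.
(b) schedule shift > 4h — not met.
(c) ≥ 11 at site — fails.
(2): T OR F OR F → true.
(i) tenure ≥ 18 mo. — holds.
(ii) hours reduced — satisfied.
(iii) fixed location — met.
(a): T AND T AND T → true.
(b) no recent notice — not satisfied.
So (3) is satisfied (T OR F).
Overall: T AND T AND T → true.
Exception (past probation) — not satisfied.
Result: main true OR exception false → true.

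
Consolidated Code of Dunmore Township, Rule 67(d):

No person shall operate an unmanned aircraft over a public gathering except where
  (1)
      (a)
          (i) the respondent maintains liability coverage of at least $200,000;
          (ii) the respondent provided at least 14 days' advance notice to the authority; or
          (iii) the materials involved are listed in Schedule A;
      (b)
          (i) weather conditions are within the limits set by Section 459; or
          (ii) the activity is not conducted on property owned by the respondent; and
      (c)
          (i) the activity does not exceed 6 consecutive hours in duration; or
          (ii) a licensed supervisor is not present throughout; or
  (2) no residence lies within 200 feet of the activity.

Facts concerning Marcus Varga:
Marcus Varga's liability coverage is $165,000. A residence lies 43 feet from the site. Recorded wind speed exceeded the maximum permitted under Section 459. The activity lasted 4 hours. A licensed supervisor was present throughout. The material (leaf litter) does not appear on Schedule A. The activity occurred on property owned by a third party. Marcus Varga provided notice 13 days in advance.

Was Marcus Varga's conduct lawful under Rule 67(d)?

No — unlawful.

(i) coverage ≥ $200,000 — not satisfied.
(ii) ≥14 days' notice — not met.
(iii) Schedule A material — not met.
(a) = F OR F OR F = false.
(i) weather ok — not satisfied.
(ii) not (own property) — met.
So (b) is satisfied (F OR T).
(i) ≤ 6 hrs duration — satisfied.
(ii) not (supervisor present) — not satisfied.
(c): T OR F → true.
So (1) is not satisfied (F AND T AND T).
(2) no residence in 200 ft — not satisfied.
Overall: F OR F → false.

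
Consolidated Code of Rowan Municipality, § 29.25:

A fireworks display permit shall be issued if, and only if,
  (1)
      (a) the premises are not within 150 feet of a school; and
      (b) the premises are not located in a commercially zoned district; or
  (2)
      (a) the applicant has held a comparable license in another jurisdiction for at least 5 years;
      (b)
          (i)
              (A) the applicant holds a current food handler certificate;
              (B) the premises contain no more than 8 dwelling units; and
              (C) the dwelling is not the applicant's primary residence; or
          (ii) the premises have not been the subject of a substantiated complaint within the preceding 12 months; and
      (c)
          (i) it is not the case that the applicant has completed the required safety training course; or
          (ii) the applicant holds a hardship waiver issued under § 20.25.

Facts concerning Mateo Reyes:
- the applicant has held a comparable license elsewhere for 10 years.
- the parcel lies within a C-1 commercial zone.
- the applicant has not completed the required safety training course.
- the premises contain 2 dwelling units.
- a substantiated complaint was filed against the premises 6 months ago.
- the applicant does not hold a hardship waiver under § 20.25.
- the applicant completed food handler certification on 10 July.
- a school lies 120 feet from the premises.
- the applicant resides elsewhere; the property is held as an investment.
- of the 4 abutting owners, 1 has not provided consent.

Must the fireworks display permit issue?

Yes — granted.

(a) ≥150 ft from school — not satisfied.
(b) not (commercially zoned) — fails.
So (1) is not satisfied (F AND F).
(a) prior license ≥ 5 yr — holds.
(A) food handler cert. — holds.
(B) ≤ 8 units — satisfied.
(C) not (primary residence) — met.
So (i) is satisfied (T AND T AND T).
(ii) no complaint in 12 mo. — not satisfied.
So (b) is satisfied (T OR F).
(i) not (safety training) — satisfied.
(ii) hardship waiver — not met.
(c) = T OR F = true.
(2) = T AND T AND T = true.
So Overall is satisfied (F OR T).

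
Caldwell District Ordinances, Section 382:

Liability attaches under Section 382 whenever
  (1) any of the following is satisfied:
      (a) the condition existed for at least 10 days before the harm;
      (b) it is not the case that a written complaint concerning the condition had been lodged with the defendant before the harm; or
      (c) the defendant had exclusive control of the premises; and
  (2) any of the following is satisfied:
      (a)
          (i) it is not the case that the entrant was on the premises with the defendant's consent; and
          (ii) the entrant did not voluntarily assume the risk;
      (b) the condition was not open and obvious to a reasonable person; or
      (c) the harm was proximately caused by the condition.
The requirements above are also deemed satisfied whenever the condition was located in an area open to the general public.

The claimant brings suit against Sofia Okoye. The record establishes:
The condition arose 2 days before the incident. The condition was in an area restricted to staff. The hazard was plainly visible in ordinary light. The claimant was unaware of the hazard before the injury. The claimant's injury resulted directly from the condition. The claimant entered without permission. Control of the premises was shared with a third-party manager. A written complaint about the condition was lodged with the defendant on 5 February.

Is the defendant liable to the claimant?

(a) condition ≥10 days old — not met.
(b) not (complaint lodged) — not satisfied.
(c) exclusive control — not satisfied.
(1) = F OR F OR F = false.
(i) not (consent to enter) — satisfied.
(ii) no assumed risk — met.
(a) = T AND T = true.
(b) not open/obvious — not satisfied.
(c) proximate cause — met.
So (2) is satisfied (T OR F OR T).
So Overall is not satisfied (F AND T).
Exception (public area) — not satisfied.
Result: main false OR exception false → false.

No — not liable.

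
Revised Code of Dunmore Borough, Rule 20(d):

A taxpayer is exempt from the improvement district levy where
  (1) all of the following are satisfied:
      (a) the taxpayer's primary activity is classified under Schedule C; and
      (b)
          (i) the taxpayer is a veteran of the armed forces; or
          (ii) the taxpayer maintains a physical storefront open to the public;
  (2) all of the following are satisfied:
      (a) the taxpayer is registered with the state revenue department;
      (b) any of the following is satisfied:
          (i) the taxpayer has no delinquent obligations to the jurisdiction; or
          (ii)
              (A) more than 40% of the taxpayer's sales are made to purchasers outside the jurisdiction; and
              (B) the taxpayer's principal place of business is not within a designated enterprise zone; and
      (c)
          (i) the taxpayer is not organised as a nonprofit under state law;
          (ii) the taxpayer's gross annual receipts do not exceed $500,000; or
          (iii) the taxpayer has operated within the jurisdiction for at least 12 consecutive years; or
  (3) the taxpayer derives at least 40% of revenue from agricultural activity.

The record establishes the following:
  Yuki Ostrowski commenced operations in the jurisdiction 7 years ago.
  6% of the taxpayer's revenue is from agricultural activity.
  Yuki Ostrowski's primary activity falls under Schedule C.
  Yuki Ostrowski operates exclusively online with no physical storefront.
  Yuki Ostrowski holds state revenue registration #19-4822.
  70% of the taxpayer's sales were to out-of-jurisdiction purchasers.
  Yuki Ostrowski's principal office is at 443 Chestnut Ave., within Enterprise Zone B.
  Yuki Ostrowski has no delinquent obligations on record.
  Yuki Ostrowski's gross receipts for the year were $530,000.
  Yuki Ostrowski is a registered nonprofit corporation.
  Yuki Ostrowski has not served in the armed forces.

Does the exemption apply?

(a) Schedule C activity — holds.
(i) veteran — not satisfied.
(ii) has storefront — not met.
So (b) is not satisfied (F OR F).
(1): T AND F → false.
(a) state-registered — holds.
(i) no delinquency — holds.
(A) >40% out-of-jur. sales — met.
(B) not (in enterprise zone) — fails.
(ii): T AND F → false.
So (b) is satisfied (T OR F).
(i) not (nonprofit) — not met.
(ii) receipts ≤ $500,000 — not met.
(iii) ≥ 12 yrs in jurisdiction — fails.
(c) = F OR F OR F = false.
(2): T AND T AND F → false.
(3) ≥40% agricultural — not met.
Overall: F OR F OR F → false.

No — not exempt.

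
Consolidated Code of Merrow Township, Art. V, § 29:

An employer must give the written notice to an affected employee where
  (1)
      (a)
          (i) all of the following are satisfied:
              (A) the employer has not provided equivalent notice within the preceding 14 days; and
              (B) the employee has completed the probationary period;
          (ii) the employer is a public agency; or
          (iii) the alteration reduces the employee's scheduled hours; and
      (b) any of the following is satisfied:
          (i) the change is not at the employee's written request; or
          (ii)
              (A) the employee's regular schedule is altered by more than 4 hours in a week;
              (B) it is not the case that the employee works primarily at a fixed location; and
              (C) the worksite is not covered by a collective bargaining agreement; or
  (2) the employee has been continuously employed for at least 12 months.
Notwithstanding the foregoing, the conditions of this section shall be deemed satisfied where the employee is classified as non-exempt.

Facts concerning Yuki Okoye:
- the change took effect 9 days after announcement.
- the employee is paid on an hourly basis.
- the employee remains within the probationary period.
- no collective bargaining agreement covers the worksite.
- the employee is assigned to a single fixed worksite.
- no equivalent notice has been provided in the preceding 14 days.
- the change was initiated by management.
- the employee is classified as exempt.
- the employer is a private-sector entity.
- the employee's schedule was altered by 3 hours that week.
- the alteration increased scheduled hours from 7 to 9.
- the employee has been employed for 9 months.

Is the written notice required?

No — not required.

(A) no recent notice — met.
(B) past probation — fails.
(i): T AND F → false.
(ii) public agency — not satisfied.
(iii) hours reduced — not satisfied.
So (a) is not satisfied (F OR F OR F).
(i) not employee-requested — satisfied.
(A) schedule shift > 4h — not met.
(B) not (fixed location) — not satisfied.
(C) no CBA — met.
(ii): F AND F AND T → false.
(b): T OR F → true.
So (1) is not satisfied (F AND T).
(2) tenure ≥ 12 mo. — not satisfied.
So Overall is not satisfied (F OR F).
Exception (non-exempt) — not satisfied.
Result: main false OR exception false → false.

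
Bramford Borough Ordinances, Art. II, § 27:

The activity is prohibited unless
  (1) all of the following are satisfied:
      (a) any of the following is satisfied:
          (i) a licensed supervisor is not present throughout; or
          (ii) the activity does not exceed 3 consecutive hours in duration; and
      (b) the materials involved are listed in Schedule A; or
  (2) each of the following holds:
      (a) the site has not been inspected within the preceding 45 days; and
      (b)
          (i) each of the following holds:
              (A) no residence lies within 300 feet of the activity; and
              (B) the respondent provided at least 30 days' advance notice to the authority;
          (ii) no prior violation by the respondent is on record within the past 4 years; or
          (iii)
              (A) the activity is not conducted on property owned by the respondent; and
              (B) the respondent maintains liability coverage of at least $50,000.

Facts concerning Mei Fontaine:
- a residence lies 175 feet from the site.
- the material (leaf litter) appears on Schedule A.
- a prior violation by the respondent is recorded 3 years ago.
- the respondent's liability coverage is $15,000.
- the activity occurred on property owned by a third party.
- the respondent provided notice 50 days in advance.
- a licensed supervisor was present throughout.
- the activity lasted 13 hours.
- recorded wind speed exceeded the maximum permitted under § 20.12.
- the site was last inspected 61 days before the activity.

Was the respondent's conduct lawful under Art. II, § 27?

(i) not (supervisor present) — fails.
(ii) ≤ 3 hrs duration — not met.
(a): F OR F → false.
(b) Schedule A material — met.
(1) = F AND T = false.
(a) not (site inspected) — met.
(A) no residence in 300 ft — not met.
(B) ≥30 days' notice — satisfied.
(i): F AND T → false.
(ii) no prior violation — not met.
(A) not (own property) — satisfied.
(B) coverage ≥ $50,000 — not satisfied.
So (iii) is not satisfied (T AND F).
(b): F OR F OR F → false.
(2): T AND F → false.
So Overall is not satisfied (F OR F).

No — unlawful.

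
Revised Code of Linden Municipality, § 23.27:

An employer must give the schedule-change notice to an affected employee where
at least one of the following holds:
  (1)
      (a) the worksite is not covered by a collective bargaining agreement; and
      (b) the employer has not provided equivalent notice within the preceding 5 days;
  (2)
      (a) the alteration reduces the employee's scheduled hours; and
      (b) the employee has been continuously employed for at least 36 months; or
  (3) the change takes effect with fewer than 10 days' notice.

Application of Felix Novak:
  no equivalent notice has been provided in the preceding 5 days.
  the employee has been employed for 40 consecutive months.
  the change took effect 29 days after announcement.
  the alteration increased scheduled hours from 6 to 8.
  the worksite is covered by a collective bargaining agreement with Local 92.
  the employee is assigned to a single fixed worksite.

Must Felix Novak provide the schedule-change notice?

No — not required.

(a) no CBA — not met.
(b) no recent notice — satisfied.
(1) = F AND T = false.
(a) hours reduced — not met.
(b) tenure ≥ 36 mo. — met.
(2): F AND T → false.
(3) < 10 days' notice — not satisfied.
So Overall is not satisfied (F OR F OR F).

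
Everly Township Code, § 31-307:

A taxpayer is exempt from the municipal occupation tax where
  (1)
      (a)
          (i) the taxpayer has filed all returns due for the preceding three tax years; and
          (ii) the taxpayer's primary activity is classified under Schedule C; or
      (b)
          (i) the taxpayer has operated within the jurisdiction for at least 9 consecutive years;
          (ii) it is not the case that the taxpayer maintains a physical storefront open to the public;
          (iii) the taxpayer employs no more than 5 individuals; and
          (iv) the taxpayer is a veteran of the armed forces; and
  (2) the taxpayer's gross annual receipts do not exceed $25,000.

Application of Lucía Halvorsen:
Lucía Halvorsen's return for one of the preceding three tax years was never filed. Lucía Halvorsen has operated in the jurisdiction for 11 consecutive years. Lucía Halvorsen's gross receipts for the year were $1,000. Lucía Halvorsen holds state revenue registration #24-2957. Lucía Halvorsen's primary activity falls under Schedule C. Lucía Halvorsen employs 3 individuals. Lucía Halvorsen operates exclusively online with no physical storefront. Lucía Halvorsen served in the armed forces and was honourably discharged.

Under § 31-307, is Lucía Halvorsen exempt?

Yes — exempt.

(i) returns current — not satisfied.
(ii) Schedule C activity — met.
(a): F AND T → false.
(i) ≥ 9 yrs in jurisdiction — met.
(ii) not (has storefront) — satisfied.
(iii) ≤ 5 employees — holds.
(iv) veteran — met.
So (b) is satisfied (T AND T AND T AND T).
(1) = F OR T = true.
(2) receipts ≤ $25,000 — holds.
Overall = T AND T = true.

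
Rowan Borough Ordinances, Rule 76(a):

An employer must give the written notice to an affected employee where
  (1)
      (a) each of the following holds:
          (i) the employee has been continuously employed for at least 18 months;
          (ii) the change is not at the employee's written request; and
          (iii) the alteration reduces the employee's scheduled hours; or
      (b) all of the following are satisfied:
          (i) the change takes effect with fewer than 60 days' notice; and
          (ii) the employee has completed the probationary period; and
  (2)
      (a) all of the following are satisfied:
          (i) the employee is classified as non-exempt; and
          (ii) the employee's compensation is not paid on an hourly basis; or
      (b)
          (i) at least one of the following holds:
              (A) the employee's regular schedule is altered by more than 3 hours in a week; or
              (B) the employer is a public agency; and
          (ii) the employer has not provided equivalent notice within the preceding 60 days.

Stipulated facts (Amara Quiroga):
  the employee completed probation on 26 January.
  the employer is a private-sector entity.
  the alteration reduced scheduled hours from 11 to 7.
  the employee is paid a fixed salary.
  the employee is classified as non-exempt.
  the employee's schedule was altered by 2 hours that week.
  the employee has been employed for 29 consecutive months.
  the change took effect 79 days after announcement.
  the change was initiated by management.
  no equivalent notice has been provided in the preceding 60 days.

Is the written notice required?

Yes — required.

(i) tenure ≥ 18 mo. — satisfied.
(ii) not employee-requested — holds.
(iii) hours reduced — met.
(a): T AND T AND T → true.
(i) < 60 days' notice — not met.
(ii) past probation — met.
(b) = F AND T = false.
(1): T OR F → true.
(i) non-exempt — satisfied.
(ii) not (hourly-paid) — satisfied.
So (a) is satisfied (T AND T).
(A) schedule shift > 3h — not satisfied.
(B) public agency — not satisfied.
(i) = F OR F = false.
(ii) no recent notice — met.
So (b) is not satisfied (F AND T).
So (2) is satisfied (T OR F).
Overall = T AND T = true.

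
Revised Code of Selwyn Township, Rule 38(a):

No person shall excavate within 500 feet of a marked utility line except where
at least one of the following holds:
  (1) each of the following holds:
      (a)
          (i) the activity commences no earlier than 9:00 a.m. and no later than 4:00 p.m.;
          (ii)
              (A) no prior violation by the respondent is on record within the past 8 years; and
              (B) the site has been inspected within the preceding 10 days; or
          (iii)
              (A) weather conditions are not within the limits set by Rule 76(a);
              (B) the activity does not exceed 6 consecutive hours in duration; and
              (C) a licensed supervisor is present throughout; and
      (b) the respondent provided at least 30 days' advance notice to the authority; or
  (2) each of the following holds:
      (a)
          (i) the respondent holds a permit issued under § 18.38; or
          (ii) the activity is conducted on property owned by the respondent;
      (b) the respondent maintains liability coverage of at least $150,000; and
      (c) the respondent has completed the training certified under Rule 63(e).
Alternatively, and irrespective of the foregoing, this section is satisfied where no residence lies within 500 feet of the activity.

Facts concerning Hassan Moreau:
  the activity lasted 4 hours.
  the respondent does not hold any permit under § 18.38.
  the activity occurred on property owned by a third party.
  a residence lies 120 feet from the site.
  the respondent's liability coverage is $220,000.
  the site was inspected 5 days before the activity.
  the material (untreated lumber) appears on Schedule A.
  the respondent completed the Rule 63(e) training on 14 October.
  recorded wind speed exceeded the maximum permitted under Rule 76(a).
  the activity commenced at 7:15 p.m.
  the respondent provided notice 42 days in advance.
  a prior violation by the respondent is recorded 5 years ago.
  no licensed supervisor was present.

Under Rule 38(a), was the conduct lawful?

(i) start within hours — fails.
(A) no prior violation — not met.
(B) site inspected — satisfied.
(ii) = F AND T = false.
(A) not (weather ok) — met.
(B) ≤ 6 hrs duration — holds.
(C) supervisor present — fails.
(iii) = T AND T AND F = false.
(a): F OR F OR F → false.
(b) ≥30 days' notice — holds.
(1): F AND T → false.
(i) holds permit — not satisfied.
(ii) own property — not satisfied.
(a) = F OR F = false.
(b) coverage ≥ $150,000 — holds.
(c) training certified — satisfied.
(2): F AND T AND T → false.
Overall: F OR F → false.
Exception (no residence in 500 ft) — not satisfied.
Result: main false OR exception false → false.

No — unlawful.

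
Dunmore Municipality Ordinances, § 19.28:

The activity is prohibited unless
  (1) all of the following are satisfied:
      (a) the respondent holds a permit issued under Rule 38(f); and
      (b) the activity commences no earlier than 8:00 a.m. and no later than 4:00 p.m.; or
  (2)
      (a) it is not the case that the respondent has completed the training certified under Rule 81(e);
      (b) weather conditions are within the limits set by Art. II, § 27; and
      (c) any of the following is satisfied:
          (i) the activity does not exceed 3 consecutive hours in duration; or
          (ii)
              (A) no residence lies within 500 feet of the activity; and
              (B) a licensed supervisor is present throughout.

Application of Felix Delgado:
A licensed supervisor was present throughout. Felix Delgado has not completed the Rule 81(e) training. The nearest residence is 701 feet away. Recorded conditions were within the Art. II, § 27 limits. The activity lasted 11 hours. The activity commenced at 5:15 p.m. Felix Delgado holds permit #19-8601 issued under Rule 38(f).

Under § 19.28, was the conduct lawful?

Yes — lawful.

(a) holds permit — met.
(b) start within hours — fails.
(1) = T AND F = false.
(a) not (training certified) — holds.
(b) weather ok — met.
(i) ≤ 3 hrs duration — not satisfied.
(A) no residence in 500 ft — met.
(B) supervisor present — holds.
(ii): T AND T → true.
(c): F OR T → true.
(2): T AND T AND T → true.
Overall = F OR T = true.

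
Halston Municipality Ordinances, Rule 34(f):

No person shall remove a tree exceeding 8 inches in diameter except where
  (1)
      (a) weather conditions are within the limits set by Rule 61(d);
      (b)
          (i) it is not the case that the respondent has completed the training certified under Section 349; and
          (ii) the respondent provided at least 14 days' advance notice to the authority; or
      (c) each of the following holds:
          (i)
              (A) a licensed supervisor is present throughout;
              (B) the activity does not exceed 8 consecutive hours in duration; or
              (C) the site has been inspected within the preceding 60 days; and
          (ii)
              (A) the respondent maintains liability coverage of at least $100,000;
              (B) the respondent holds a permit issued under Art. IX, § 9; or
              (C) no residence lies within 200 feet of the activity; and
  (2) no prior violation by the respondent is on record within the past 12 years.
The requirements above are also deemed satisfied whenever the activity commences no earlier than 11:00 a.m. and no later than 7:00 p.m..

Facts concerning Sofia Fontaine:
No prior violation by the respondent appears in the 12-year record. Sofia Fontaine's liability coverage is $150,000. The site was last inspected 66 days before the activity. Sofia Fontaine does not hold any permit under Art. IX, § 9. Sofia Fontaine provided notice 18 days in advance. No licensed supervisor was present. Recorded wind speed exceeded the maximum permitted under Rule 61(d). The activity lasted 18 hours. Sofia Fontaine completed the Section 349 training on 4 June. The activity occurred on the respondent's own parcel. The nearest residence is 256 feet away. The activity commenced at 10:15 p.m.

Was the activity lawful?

No — unlawful.

(a) weather ok — not satisfied.
(i) not (training certified) — fails.
(ii) ≥14 days' notice — met.
So (b) is not satisfied (F AND T).
(A) supervisor present — not met.
(B) ≤ 8 hrs duration — not met.
(C) site inspected — not met.
(i) = F OR F OR F = false.
(A) coverage ≥ $100,000 — met.
(B) holds permit — not met.
(C) no residence in 200 ft — met.
(ii) = T OR F OR T = true.
(c) = F AND T = false.
(1) = F OR F OR F = false.
(2) no prior violation — holds.
Overall: F AND T → false.
Exception (start within hours) — not satisfied.
Result: main false OR exception false → false.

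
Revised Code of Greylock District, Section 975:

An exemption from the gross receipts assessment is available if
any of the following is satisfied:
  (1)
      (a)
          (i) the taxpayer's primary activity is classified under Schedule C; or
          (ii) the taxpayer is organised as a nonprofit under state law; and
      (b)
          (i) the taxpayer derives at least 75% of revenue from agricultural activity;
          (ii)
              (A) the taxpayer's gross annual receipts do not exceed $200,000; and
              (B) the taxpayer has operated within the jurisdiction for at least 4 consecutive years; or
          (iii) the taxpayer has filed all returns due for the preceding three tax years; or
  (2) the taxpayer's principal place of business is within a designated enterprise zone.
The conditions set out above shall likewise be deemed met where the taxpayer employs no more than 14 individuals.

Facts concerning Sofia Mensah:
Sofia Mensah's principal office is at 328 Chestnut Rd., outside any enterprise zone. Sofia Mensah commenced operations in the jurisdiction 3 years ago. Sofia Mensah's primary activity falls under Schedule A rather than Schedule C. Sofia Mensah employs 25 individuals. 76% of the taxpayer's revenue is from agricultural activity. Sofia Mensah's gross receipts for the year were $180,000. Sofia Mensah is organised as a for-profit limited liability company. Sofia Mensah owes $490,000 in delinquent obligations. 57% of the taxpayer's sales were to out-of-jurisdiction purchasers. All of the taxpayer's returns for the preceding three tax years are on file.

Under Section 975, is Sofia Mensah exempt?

(i) Schedule C activity — fails.
(ii) nonprofit — not met.
So (a) is not satisfied (F OR F).
(i) ≥75% agricultural — holds.
(A) receipts ≤ $200,000 — holds.
(B) ≥ 4 yrs in jurisdiction — fails.
So (ii) is not satisfied (T AND F).
(iii) returns current — holds.
(b) = T OR F OR T = true.
(1) = F AND T = false.
(2) in enterprise zone — not satisfied.
Overall: F OR F → false.
Exception (≤ 14 employees) — not satisfied.
Result: main false OR exception false → false.

No — not exempt.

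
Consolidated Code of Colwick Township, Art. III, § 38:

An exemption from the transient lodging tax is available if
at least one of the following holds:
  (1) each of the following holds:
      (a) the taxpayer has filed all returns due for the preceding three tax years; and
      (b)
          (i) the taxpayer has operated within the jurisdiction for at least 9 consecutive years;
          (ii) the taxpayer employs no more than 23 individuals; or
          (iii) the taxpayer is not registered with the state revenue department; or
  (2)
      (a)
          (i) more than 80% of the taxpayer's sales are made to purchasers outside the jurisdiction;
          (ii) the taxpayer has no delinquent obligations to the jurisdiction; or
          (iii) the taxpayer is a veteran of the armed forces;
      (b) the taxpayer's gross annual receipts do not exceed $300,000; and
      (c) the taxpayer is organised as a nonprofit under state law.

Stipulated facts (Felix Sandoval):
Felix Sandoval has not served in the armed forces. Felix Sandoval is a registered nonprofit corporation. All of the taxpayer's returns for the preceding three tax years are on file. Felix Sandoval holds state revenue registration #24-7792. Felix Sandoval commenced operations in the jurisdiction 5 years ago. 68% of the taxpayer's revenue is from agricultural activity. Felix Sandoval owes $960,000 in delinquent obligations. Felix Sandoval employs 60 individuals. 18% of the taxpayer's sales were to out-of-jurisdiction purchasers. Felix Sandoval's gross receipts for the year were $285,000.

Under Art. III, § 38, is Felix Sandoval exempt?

(a) returns current — holds.
(i) ≥ 9 yrs in jurisdiction — not met.
(ii) ≤ 23 employees — fails.
(iii) not (state-registered) — fails.
So (b) is not satisfied (F OR F OR F).
So (1) is not satisfied (T AND F).
(i) >80% out-of-jur. sales — fails.
(ii) no delinquency — not satisfied.
(iii) veteran — not satisfied.
(a): F OR F OR F → false.
(b) receipts ≤ $300,000 — holds.
(c) nonprofit — satisfied.
(2) = F AND T AND T = false.
So Overall is not satisfied (F OR F).

No — not exempt.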